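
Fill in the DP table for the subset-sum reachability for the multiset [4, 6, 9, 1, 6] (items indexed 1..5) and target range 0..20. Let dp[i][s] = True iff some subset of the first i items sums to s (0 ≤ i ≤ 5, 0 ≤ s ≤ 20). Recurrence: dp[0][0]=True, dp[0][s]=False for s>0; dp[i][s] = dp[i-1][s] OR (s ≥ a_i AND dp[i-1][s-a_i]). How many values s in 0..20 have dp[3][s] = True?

i\s   0   1   2   3   4   5   6   7   8   9  10  11  12  13  14  15  16  17  18  19  20
  0   T   F   F   F   F   F   F   F   F   F   F   F   F   F   F   F   F   F   F   F   F
  1   T   F   F   F   T   F   F   F   F   F   F   F   F   F   F   F   F   F   F   F   F
  2   T   F   F   F   T   F   T   F   F   F   T   F   F   F   F   F   F   F   F   F   F
  3   T   F   F   F   T   F   T   F   F   T   T   F   F   T   F   T   F   F   F   T   F
  4   T   T   F   F   T   T   T   T   F   T   T   T   F   T   T   T   T   F   F   T   T
  5   T   T   F   F   T   T   T   T   F   T   T   T   T   T   T   T   T   T   F   T   T

8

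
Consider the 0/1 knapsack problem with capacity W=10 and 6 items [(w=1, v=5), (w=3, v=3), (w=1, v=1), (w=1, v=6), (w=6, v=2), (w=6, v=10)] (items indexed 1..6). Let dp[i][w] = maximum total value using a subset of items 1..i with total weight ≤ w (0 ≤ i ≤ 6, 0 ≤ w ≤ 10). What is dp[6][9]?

22

i\w   0   1   2   3   4   5   6   7   8   9  10
  0   0   0   0   0   0   0   0   0   0   0   0
  1   0   5   5   5   5   5   5   5   5   5   5
  2   0   5   5   5   8   8   8   8   8   8   8
  3   0   5   6   6   8   9   9   9   9   9   9
  4   0   6  11  12  12  14  15  15  15  15  15
  5   0   6  11  12  12  14  15  15  15  15  15
  6   0   6  11  12  12  14  15  16  21  22  22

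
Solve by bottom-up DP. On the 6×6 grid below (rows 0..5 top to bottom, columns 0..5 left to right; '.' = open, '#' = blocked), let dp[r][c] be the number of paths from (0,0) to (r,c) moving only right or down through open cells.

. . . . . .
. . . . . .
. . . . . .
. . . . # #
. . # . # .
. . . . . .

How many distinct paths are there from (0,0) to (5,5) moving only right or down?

r\c   0   1   2   3   4   5
  0   1   1   1   1   1   1
  1   1   2   3   4   5   6
  2   1   3   6  10  15  21
  3   1   4  10  20   0   0
  4   1   5   0  20   0   0
  5   1   6   6  26  26  26

26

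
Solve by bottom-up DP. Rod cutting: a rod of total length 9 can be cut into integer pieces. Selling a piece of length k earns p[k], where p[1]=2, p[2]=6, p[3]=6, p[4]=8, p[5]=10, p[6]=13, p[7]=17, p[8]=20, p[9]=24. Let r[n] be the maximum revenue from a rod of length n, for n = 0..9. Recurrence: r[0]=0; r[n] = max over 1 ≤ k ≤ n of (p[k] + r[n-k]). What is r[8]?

   n    0    1    2    3    4    5    6    7    8    9
r[n]    0    2    6    8   12   14   18   20   24   26

24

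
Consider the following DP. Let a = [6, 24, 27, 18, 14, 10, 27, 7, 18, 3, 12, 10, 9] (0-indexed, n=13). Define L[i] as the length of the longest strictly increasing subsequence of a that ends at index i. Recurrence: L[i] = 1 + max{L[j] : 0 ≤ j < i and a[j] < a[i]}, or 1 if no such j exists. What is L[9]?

   i    0    1    2    3    4    5    6    7    8    9   10   11   12
a[i]    6   24   27   18   14   10   27    7   18    3   12   10    9
L[i]    1    2    3    2    2    2    3    2    3    1    3    3    3

1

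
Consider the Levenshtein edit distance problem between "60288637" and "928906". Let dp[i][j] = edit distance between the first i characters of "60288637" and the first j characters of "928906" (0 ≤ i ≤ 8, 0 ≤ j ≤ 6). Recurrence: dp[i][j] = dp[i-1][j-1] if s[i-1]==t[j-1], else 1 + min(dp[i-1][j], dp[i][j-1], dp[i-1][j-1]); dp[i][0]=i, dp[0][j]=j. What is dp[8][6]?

6

   ''  9  2  8  9  0  6
''  0  1  2  3  4  5  6
 6  1  1  2  3  4  5  5
 0  2  2  2  3  4  4  5
 2  3  3  2  3  4  5  5
 8  4  4  3  2  3  4  5
 8  5  5  4  3  3  4  5
 6  6  6  5  4  4  4  4
 3  7  7  6  5  5  5  5
 7  8  8  7  6  6  6  6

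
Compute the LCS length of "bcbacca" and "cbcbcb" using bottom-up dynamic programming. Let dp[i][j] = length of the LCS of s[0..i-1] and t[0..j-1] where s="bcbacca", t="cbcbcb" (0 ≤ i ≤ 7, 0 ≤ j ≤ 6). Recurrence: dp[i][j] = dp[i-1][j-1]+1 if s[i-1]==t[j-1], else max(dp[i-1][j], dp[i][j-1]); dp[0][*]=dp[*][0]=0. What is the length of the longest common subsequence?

4

   ''  c  b  c  b  c  b
''  0  0  0  0  0  0  0
 b  0  0  1  1  1  1  1
 c  0  1  1  2  2  2  2
 b  0  1  2  2  3  3  3
 a  0  1  2  2  3  3  3
 c  0  1  2  3  3  4  4
 c  0  1  2  3  3  4  4
 a  0  1  2  3  3  4  4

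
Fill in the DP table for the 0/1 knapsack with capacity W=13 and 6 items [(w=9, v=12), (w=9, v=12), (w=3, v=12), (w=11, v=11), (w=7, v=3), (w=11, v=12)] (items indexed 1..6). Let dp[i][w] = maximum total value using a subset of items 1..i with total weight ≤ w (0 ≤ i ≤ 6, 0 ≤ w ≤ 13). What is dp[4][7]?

12

i\w   0   1   2   3   4   5   6   7   8   9  10  11  12  13
  0   0   0   0   0   0   0   0   0   0   0   0   0   0   0
  1   0   0   0   0   0   0   0   0   0  12  12  12  12  12
  2   0   0   0   0   0   0   0   0   0  12  12  12  12  12
  3   0   0   0  12  12  12  12  12  12  12  12  12  24  24
  4   0   0   0  12  12  12  12  12  12  12  12  12  24  24
  5   0   0   0  12  12  12  12  12  12  12  15  15  24  24
  6   0   0   0  12  12  12  12  12  12  12  15  15  24  24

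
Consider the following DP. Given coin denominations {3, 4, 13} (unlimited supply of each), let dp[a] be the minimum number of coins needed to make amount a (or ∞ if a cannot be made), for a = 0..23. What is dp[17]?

2

 a  0  1  2  3  4  5  6  7  8  9 10 11 12 13 14 15 16 17 18 19 20 21 22 23
dp  0  -  -  1  1  -  2  2  2  3  3  3  3  1  4  4  2  2  5  3  3  3  4  4
(- denotes ∞ / unreachable)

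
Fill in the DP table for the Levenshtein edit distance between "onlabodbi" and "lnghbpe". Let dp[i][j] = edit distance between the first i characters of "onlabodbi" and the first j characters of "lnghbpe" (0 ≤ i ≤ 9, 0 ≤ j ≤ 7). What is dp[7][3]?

6

   ''  l  n  g  h  b  p  e
''  0  1  2  3  4  5  6  7
 o  1  1  2  3  4  5  6  7
 n  2  2  1  2  3  4  5  6
 l  3  2  2  2  3  4  5  6
 a  4  3  3  3  3  4  5  6
 b  5  4  4  4  4  3  4  5
 o  6  5  5  5  5  4  4  5
 d  7  6  6  6  6  5  5  5
 b  8  7  7  7  7  6  6  6
 i  9  8  8  8  8  7  7  7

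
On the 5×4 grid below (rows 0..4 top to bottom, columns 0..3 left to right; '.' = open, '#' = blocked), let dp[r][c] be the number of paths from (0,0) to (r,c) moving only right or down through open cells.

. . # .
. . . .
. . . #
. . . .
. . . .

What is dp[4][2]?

14

r\c   0   1   2   3
  0   1   1   0   0
  1   1   2   2   2
  2   1   3   5   0
  3   1   4   9   9
  4   1   5  14  23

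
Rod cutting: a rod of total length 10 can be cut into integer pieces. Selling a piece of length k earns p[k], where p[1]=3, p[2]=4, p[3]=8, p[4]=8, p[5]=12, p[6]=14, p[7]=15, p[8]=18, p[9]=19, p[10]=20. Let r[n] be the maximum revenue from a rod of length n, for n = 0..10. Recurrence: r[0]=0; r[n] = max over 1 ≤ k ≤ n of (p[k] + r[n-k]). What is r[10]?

   n    0    1    2    3    4    5    6    7    8    9   10
r[n]    0    3    6    9   12   15   18   21   24   27   30

30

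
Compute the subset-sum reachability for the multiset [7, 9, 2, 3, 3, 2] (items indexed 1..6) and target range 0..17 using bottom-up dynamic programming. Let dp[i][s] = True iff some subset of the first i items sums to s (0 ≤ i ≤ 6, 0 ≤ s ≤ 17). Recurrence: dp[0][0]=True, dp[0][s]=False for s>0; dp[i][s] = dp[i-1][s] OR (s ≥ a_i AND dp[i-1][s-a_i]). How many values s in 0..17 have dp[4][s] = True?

11

i\s   0   1   2   3   4   5   6   7   8   9  10  11  12  13  14  15  16  17
  0   T   F   F   F   F   F   F   F   F   F   F   F   F   F   F   F   F   F
  1   T   F   F   F   F   F   F   T   F   F   F   F   F   F   F   F   F   F
  2   T   F   F   F   F   F   F   T   F   T   F   F   F   F   F   F   T   F
  3   T   F   T   F   F   F   F   T   F   T   F   T   F   F   F   F   T   F
  4   T   F   T   T   F   T   F   T   F   T   T   T   T   F   T   F   T   F
  5   T   F   T   T   F   T   T   T   T   T   T   T   T   T   T   T   T   T
  6   T   F   T   T   T   T   T   T   T   T   T   T   T   T   T   T   T   T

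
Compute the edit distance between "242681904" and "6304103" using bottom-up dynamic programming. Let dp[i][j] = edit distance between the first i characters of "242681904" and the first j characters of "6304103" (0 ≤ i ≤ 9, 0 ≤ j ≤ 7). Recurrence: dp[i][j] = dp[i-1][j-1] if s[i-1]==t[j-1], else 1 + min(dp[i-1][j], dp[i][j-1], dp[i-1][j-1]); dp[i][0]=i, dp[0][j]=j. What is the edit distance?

7

   ''  6  3  0  4  1  0  3
''  0  1  2  3  4  5  6  7
 2  1  1  2  3  4  5  6  7
 4  2  2  2  3  3  4  5  6
 2  3  3  3  3  4  4  5  6
 6  4  3  4  4  4  5  5  6
 8  5  4  4  5  5  5  6  6
 1  6  5  5  5  6  5  6  7
 9  7  6  6  6  6  6  6  7
 0  8  7  7  6  7  7  6  7
 4  9  8  8  7  6  7  7  7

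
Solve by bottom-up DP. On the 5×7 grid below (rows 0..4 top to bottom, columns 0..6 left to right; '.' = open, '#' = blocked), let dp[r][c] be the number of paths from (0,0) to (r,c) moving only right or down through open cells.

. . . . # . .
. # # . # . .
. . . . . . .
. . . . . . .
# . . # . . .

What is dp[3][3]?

r\c   0   1   2   3   4   5   6
  0   1   1   1   1   0   0   0
  1   1   0   0   1   0   0   0
  2   1   1   1   2   2   2   2
  3   1   2   3   5   7   9  11
  4   0   2   5   0   7  16  27

5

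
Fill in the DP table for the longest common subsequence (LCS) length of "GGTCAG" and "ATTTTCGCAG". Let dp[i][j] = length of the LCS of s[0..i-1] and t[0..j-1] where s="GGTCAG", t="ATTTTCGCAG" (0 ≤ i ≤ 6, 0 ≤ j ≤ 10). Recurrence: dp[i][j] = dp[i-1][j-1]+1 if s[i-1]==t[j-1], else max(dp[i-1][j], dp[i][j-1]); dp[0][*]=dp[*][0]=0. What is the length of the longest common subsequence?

4

   ''  A  T  T  T  T  C  G  C  A  G
''  0  0  0  0  0  0  0  0  0  0  0
 G  0  0  0  0  0  0  0  1  1  1  1
 G  0  0  0  0  0  0  0  1  1  1  2
 T  0  0  1  1  1  1  1  1  1  1  2
 C  0  0  1  1  1  1  2  2  2  2  2
 A  0  1  1  1  1  1  2  2  2  3  3
 G  0  1  1  1  1  1  2  3  3  3  4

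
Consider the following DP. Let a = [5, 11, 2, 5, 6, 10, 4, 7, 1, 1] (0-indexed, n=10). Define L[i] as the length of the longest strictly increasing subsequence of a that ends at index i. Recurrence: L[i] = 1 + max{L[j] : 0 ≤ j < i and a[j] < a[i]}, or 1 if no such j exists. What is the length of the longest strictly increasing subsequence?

   i    0    1    2    3    4    5    6    7    8    9
a[i]    5   11    2    5    6   10    4    7    1    1
L[i]    1    2    1    2    3    4    2    4    1    1

4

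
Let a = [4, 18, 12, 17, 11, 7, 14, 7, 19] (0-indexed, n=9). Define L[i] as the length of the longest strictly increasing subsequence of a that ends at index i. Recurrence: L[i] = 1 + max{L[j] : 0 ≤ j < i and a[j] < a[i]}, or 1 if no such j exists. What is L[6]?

3

   i    0    1    2    3    4    5    6    7    8
a[i]    4   18   12   17   11    7   14    7   19
L[i]    1    2    2    3    2    2    3    2    4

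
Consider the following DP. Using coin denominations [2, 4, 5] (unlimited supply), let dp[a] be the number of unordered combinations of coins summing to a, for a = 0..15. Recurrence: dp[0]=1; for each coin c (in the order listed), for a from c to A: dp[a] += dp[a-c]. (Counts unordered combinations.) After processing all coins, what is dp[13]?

3

after  coin     0     1     2     3     4     5     6     7     8     9    10    11    12    13    14    15
          2     1     0     1     0     1     0     1     0     1     0     1     0     1     0     1     0
          4     1     0     1     0     2     0     2     0     3     0     3     0     4     0     4     0
          5     1     0     1     0     2     1     2     1     3     2     4     2     5     3     6     4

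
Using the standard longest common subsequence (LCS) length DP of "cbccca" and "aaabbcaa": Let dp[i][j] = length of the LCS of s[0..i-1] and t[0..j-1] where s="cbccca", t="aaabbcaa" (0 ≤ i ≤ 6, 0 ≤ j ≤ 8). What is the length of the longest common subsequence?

   ''  a  a  a  b  b  c  a  a
''  0  0  0  0  0  0  0  0  0
 c  0  0  0  0  0  0  1  1  1
 b  0  0  0  0  1  1  1  1  1
 c  0  0  0  0  1  1  2  2  2
 c  0  0  0  0  1  1  2  2  2
 c  0  0  0  0  1  1  2  2  2
 a  0  1  1  1  1  1  2  3  3

3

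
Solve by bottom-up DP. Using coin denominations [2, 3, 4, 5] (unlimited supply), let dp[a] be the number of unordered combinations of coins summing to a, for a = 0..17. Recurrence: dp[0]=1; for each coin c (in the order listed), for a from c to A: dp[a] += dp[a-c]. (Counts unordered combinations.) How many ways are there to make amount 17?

18

after  coin     0     1     2     3     4     5     6     7     8     9    10    11    12    13    14    15    16    17
          2     1     0     1     0     1     0     1     0     1     0     1     0     1     0     1     0     1     0
          3     1     0     1     1     1     1     2     1     2     2     2     2     3     2     3     3     3     3
          4     1     0     1     1     2     1     3     2     4     3     5     4     7     5     8     7    10     8
          5     1     0     1     1     2     2     3     3     5     5     7     7    10    10    13    14    17    18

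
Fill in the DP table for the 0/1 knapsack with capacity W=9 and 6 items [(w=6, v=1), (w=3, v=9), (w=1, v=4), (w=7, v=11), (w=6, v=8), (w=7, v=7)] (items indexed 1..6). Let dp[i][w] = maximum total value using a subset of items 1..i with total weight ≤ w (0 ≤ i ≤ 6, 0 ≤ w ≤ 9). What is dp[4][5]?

13

i\w   0   1   2   3   4   5   6   7   8   9
  0   0   0   0   0   0   0   0   0   0   0
  1   0   0   0   0   0   0   1   1   1   1
  2   0   0   0   9   9   9   9   9   9  10
  3   0   4   4   9  13  13  13  13  13  13
  4   0   4   4   9  13  13  13  13  15  15
  5   0   4   4   9  13  13  13  13  15  17
  6   0   4   4   9  13  13  13  13  15  17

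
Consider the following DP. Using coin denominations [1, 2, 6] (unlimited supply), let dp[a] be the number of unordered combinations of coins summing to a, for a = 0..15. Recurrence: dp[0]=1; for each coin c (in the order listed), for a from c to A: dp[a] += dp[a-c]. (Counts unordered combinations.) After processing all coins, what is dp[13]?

after  coin     0     1     2     3     4     5     6     7     8     9    10    11    12    13    14    15
          1     1     1     1     1     1     1     1     1     1     1     1     1     1     1     1     1
          2     1     1     2     2     3     3     4     4     5     5     6     6     7     7     8     8
          6     1     1     2     2     3     3     5     5     7     7     9     9    12    12    15    15

12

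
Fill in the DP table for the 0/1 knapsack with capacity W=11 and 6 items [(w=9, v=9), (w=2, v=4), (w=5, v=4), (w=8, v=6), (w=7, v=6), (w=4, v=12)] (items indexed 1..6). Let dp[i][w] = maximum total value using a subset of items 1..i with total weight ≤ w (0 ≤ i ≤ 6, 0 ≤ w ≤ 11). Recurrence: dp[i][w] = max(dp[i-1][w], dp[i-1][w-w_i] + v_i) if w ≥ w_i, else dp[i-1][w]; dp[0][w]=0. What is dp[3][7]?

8

i\w   0   1   2   3   4   5   6   7   8   9  10  11
  0   0   0   0   0   0   0   0   0   0   0   0   0
  1   0   0   0   0   0   0   0   0   0   9   9   9
  2   0   0   4   4   4   4   4   4   4   9   9  13
  3   0   0   4   4   4   4   4   8   8   9   9  13
  4   0   0   4   4   4   4   4   8   8   9  10  13
  5   0   0   4   4   4   4   4   8   8  10  10  13
  6   0   0   4   4  12  12  16  16  16  16  16  20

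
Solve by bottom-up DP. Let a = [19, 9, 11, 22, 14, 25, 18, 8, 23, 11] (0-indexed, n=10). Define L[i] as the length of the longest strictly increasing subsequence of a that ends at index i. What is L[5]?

   i    0    1    2    3    4    5    6    7    8    9
a[i]   19    9   11   22   14   25   18    8   23   11
L[i]    1    1    2    3    3    4    4    1    5    2

4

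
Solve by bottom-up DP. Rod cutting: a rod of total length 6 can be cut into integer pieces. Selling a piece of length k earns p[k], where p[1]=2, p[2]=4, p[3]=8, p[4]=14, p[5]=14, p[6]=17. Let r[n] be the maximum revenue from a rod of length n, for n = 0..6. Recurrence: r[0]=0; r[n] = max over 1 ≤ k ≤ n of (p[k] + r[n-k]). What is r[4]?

14

   n    0    1    2    3    4    5    6
r[n]    0    2    4    8   14   16   18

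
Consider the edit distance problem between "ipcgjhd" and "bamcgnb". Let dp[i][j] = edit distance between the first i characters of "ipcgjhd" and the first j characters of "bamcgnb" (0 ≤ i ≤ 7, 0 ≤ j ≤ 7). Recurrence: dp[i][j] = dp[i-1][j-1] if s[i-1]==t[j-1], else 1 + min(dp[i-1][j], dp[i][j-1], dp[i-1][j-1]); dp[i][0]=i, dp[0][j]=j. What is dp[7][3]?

7

   ''  b  a  m  c  g  n  b
''  0  1  2  3  4  5  6  7
 i  1  1  2  3  4  5  6  7
 p  2  2  2  3  4  5  6  7
 c  3  3  3  3  3  4  5  6
 g  4  4  4  4  4  3  4  5
 j  5  5  5  5  5  4  4  5
 h  6  6  6  6  6  5  5  5
 d  7  7  7  7  7  6  6  6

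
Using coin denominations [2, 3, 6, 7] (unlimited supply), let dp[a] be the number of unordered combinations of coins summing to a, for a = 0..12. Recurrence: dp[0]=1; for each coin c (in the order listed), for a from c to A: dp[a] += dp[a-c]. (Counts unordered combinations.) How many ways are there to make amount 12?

after  coin     0     1     2     3     4     5     6     7     8     9    10    11    12
          2     1     0     1     0     1     0     1     0     1     0     1     0     1
          3     1     0     1     1     1     1     2     1     2     2     2     2     3
          6     1     0     1     1     1     1     3     1     3     3     3     3     6
          7     1     0     1     1     1     1     3     2     3     4     4     4     7

7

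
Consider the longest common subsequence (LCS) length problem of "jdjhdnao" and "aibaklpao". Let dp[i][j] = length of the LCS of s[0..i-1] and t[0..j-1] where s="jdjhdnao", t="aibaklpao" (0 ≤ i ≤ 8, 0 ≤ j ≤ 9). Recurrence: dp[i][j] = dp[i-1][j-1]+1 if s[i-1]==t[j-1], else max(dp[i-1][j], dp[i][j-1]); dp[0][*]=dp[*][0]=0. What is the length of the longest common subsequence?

2

   ''  a  i  b  a  k  l  p  a  o
''  0  0  0  0  0  0  0  0  0  0
 j  0  0  0  0  0  0  0  0  0  0
 d  0  0  0  0  0  0  0  0  0  0
 j  0  0  0  0  0  0  0  0  0  0
 h  0  0  0  0  0  0  0  0  0  0
 d  0  0  0  0  0  0  0  0  0  0
 n  0  0  0  0  0  0  0  0  0  0
 a  0  1  1  1  1  1  1  1  1  1
 o  0  1  1  1  1  1  1  1  1  2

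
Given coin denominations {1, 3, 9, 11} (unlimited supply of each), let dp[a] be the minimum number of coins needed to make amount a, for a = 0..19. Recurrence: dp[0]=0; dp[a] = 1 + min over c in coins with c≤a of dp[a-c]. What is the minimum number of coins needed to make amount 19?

 a  0  1  2  3  4  5  6  7  8  9 10 11 12 13 14 15 16 17 18 19
dp  0  1  2  1  2  3  2  3  4  1  2  1  2  3  2  3  4  3  2  3

3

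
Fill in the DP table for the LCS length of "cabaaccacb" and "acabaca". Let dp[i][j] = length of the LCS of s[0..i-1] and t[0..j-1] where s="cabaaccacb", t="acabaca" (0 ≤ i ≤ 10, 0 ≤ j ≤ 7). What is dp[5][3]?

2

   ''  a  c  a  b  a  c  a
''  0  0  0  0  0  0  0  0
 c  0  0  1  1  1  1  1  1
 a  0  1  1  2  2  2  2  2
 b  0  1  1  2  3  3  3  3
 a  0  1  1  2  3  4  4  4
 a  0  1  1  2  3  4  4  5
 c  0  1  2  2  3  4  5  5
 c  0  1  2  2  3  4  5  5
 a  0  1  2  3  3  4  5  6
 c  0  1  2  3  3  4  5  6
 b  0  1  2  3  4  4  5  6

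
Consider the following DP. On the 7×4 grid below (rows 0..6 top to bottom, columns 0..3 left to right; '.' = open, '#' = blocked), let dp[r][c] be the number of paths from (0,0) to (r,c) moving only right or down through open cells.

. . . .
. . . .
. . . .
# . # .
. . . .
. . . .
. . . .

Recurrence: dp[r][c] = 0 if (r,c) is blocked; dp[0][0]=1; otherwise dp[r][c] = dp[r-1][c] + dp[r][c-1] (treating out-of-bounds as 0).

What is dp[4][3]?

13

r\c   0   1   2   3
  0   1   1   1   1
  1   1   2   3   4
  2   1   3   6  10
  3   0   3   0  10
  4   0   3   3  13
  5   0   3   6  19
  6   0   3   9  28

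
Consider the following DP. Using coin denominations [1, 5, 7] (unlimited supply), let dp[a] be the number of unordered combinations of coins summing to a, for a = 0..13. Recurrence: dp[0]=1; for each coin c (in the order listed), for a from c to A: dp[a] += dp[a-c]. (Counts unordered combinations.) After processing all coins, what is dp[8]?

after  coin     0     1     2     3     4     5     6     7     8     9    10    11    12    13
          1     1     1     1     1     1     1     1     1     1     1     1     1     1     1
          5     1     1     1     1     1     2     2     2     2     2     3     3     3     3
          7     1     1     1     1     1     2     2     3     3     3     4     4     5     5

3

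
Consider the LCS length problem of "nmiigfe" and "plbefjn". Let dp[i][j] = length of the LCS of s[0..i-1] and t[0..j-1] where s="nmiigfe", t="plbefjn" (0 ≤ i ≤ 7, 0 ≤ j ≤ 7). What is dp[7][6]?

   ''  p  l  b  e  f  j  n
''  0  0  0  0  0  0  0  0
 n  0  0  0  0  0  0  0  1
 m  0  0  0  0  0  0  0  1
 i  0  0  0  0  0  0  0  1
 i  0  0  0  0  0  0  0  1
 g  0  0  0  0  0  0  0  1
 f  0  0  0  0  0  1  1  1
 e  0  0  0  0  1  1  1  1

1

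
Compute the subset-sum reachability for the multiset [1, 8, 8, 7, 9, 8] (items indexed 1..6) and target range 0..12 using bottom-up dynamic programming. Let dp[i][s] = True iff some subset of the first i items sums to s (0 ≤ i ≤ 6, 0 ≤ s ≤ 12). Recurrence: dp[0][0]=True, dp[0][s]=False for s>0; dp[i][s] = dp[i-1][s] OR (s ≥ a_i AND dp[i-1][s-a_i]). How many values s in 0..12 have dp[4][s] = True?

5

i\s   0   1   2   3   4   5   6   7   8   9  10  11  12
  0   T   F   F   F   F   F   F   F   F   F   F   F   F
  1   T   T   F   F   F   F   F   F   F   F   F   F   F
  2   T   T   F   F   F   F   F   F   T   T   F   F   F
  3   T   T   F   F   F   F   F   F   T   T   F   F   F
  4   T   T   F   F   F   F   F   T   T   T   F   F   F
  5   T   T   F   F   F   F   F   T   T   T   T   F   F
  6   T   T   F   F   F   F   F   T   T   T   T   F   F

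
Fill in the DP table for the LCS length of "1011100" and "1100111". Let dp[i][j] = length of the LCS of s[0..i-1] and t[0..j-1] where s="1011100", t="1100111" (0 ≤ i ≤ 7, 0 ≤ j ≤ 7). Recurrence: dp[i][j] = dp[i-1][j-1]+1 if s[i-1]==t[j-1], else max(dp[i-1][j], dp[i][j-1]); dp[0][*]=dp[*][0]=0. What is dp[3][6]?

3

   ''  1  1  0  0  1  1  1
''  0  0  0  0  0  0  0  0
 1  0  1  1  1  1  1  1  1
 0  0  1  1  2  2  2  2  2
 1  0  1  2  2  2  3  3  3
 1  0  1  2  2  2  3  4  4
 1  0  1  2  2  2  3  4  5
 0  0  1  2  3  3  3  4  5
 0  0  1  2  3  4  4  4  5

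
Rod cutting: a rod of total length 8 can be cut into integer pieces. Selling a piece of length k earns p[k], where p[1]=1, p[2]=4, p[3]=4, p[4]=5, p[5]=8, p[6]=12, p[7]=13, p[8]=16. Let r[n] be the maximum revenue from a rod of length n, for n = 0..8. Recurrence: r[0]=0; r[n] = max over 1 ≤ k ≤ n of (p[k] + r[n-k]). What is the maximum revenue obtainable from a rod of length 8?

16

   n    0    1    2    3    4    5    6    7    8
r[n]    0    1    4    5    8    9   12   13   16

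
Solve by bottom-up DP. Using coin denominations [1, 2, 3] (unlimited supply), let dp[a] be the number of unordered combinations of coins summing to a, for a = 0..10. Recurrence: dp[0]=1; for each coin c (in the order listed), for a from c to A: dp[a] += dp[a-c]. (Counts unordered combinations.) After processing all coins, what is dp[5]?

5

after  coin     0     1     2     3     4     5     6     7     8     9    10
          1     1     1     1     1     1     1     1     1     1     1     1
          2     1     1     2     2     3     3     4     4     5     5     6
          3     1     1     2     3     4     5     7     8    10    12    14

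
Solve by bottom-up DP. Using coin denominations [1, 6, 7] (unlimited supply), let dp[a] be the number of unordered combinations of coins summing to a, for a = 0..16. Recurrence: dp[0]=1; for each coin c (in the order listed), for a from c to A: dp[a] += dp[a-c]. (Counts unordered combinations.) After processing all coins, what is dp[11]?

3

after  coin     0     1     2     3     4     5     6     7     8     9    10    11    12    13    14    15    16
          1     1     1     1     1     1     1     1     1     1     1     1     1     1     1     1     1     1
          6     1     1     1     1     1     1     2     2     2     2     2     2     3     3     3     3     3
          7     1     1     1     1     1     1     2     3     3     3     3     3     4     5     6     6     6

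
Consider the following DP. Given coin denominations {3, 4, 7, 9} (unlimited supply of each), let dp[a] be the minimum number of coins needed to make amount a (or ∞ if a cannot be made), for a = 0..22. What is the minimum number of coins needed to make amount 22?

 a  0  1  2  3  4  5  6  7  8  9 10 11 12 13 14 15 16 17 18 19 20 21 22
dp  0  -  -  1  1  -  2  1  2  1  2  2  2  2  2  3  2  3  2  3  3  3  3
(- denotes ∞ / unreachable)

3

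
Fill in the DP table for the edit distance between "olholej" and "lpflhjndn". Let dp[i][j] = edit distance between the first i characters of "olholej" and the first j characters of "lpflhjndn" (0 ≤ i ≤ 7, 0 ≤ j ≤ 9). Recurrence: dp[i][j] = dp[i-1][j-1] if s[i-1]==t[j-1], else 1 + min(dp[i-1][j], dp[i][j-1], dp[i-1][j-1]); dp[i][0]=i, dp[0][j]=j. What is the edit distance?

   ''  l  p  f  l  h  j  n  d  n
''  0  1  2  3  4  5  6  7  8  9
 o  1  1  2  3  4  5  6  7  8  9
 l  2  1  2  3  3  4  5  6  7  8
 h  3  2  2  3  4  3  4  5  6  7
 o  4  3  3  3  4  4  4  5  6  7
 l  5  4  4  4  3  4  5  5  6  7
 e  6  5  5  5  4  4  5  6  6  7
 j  7  6  6  6  5  5  4  5  6  7

7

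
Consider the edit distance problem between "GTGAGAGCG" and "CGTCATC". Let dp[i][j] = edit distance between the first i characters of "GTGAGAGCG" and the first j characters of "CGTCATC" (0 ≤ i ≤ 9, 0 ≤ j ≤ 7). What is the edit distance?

   ''  C  G  T  C  A  T  C
''  0  1  2  3  4  5  6  7
 G  1  1  1  2  3  4  5  6
 T  2  2  2  1  2  3  4  5
 G  3  3  2  2  2  3  4  5
 A  4  4  3  3  3  2  3  4
 G  5  5  4  4  4  3  3  4
 A  6  6  5  5  5  4  4  4
 G  7  7  6  6  6  5  5  5
 C  8  7  7  7  6  6  6  5
 G  9  8  7  8  7  7  7  6

6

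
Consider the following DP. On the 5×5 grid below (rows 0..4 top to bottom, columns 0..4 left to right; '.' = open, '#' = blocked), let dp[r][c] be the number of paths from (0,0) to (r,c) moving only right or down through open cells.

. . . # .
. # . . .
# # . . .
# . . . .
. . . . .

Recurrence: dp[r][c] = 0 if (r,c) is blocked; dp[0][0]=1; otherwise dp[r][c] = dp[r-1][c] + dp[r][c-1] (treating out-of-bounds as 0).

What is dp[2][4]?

r\c   0   1   2   3   4
  0   1   1   1   0   0
  1   1   0   1   1   1
  2   0   0   1   2   3
  3   0   0   1   3   6
  4   0   0   1   4  10

3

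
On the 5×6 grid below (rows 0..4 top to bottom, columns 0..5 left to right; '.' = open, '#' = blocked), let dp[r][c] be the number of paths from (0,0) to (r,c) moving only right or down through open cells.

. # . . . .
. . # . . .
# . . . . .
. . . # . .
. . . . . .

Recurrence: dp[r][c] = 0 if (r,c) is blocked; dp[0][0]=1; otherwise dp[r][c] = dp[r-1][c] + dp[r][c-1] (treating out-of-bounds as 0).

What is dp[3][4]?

1

r\c   0   1   2   3   4   5
  0   1   0   0   0   0   0
  1   1   1   0   0   0   0
  2   0   1   1   1   1   1
  3   0   1   2   0   1   2
  4   0   1   3   3   4   6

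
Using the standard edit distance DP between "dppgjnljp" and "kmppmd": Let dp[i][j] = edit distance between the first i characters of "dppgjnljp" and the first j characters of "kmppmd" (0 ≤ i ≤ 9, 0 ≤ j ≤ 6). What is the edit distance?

   ''  k  m  p  p  m  d
''  0  1  2  3  4  5  6
 d  1  1  2  3  4  5  5
 p  2  2  2  2  3  4  5
 p  3  3  3  2  2  3  4
 g  4  4  4  3  3  3  4
 j  5  5  5  4  4  4  4
 n  6  6  6  5  5  5  5
 l  7  7  7  6  6  6  6
 j  8  8  8  7  7  7  7
 p  9  9  9  8  7  8  8

8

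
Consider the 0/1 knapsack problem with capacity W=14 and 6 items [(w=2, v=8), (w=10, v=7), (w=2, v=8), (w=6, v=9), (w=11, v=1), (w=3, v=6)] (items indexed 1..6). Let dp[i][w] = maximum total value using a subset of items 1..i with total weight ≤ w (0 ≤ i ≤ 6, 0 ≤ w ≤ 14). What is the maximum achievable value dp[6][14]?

31

i\w   0   1   2   3   4   5   6   7   8   9  10  11  12  13  14
  0   0   0   0   0   0   0   0   0   0   0   0   0   0   0   0
  1   0   0   8   8   8   8   8   8   8   8   8   8   8   8   8
  2   0   0   8   8   8   8   8   8   8   8   8   8  15  15  15
  3   0   0   8   8  16  16  16  16  16  16  16  16  16  16  23
  4   0   0   8   8  16  16  16  16  17  17  25  25  25  25  25
  5   0   0   8   8  16  16  16  16  17  17  25  25  25  25  25
  6   0   0   8   8  16  16  16  22  22  22  25  25  25  31  31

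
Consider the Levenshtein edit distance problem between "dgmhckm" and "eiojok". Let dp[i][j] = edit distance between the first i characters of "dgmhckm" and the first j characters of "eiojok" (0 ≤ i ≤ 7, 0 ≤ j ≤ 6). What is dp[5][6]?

6

   ''  e  i  o  j  o  k
''  0  1  2  3  4  5  6
 d  1  1  2  3  4  5  6
 g  2  2  2  3  4  5  6
 m  3  3  3  3  4  5  6
 h  4  4  4  4  4  5  6
 c  5  5  5  5  5  5  6
 k  6  6  6  6  6  6  5
 m  7  7  7  7  7  7  6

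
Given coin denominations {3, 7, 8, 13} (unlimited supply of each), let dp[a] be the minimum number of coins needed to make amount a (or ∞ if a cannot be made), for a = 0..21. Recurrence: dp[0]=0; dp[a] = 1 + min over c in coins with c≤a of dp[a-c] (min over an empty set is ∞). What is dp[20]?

 a  0  1  2  3  4  5  6  7  8  9 10 11 12 13 14 15 16 17 18 19 20 21
dp  0  -  -  1  -  -  2  1  1  3  2  2  4  1  2  2  2  3  3  3  2  2
(- denotes ∞ / unreachable)

2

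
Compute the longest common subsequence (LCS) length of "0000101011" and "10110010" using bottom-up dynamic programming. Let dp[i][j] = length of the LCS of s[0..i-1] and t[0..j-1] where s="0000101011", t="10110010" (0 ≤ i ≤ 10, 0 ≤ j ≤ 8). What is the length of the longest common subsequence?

   ''  1  0  1  1  0  0  1  0
''  0  0  0  0  0  0  0  0  0
 0  0  0  1  1  1  1  1  1  1
 0  0  0  1  1  1  2  2  2  2
 0  0  0  1  1  1  2  3  3  3
 0  0  0  1  1  1  2  3  3  4
 1  0  1  1  2  2  2  3  4  4
 0  0  1  2  2  2  3  3  4  5
 1  0  1  2  3  3  3  3  4  5
 0  0  1  2  3  3  4  4  4  5
 1  0  1  2  3  4  4  4  5  5
 1  0  1  2  3  4  4  4  5  5

5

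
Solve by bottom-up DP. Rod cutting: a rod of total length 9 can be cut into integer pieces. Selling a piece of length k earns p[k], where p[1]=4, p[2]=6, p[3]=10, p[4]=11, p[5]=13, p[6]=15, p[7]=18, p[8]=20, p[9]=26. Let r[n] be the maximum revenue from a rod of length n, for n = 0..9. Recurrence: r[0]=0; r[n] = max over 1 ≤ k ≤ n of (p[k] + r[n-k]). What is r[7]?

28

   n    0    1    2    3    4    5    6    7    8    9
r[n]    0    4    8   12   16   20   24   28   32   36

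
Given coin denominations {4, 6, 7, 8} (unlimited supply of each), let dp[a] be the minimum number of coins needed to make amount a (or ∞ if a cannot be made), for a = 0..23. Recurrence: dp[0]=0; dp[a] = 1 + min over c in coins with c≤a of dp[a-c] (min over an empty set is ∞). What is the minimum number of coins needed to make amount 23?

 a  0  1  2  3  4  5  6  7  8  9 10 11 12 13 14 15 16 17 18 19 20 21 22 23
dp  0  -  -  -  1  -  1  1  1  -  2  2  2  2  2  2  2  3  3  3  3  3  3  3
(- denotes ∞ / unreachable)

3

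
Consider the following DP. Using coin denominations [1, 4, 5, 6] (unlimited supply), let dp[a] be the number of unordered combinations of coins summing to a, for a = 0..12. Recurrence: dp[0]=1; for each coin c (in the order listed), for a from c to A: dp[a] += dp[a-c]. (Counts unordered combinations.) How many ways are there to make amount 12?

11

after  coin     0     1     2     3     4     5     6     7     8     9    10    11    12
          1     1     1     1     1     1     1     1     1     1     1     1     1     1
          4     1     1     1     1     2     2     2     2     3     3     3     3     4
          5     1     1     1     1     2     3     3     3     4     5     6     6     7
          6     1     1     1     1     2     3     4     4     5     6     8     9    11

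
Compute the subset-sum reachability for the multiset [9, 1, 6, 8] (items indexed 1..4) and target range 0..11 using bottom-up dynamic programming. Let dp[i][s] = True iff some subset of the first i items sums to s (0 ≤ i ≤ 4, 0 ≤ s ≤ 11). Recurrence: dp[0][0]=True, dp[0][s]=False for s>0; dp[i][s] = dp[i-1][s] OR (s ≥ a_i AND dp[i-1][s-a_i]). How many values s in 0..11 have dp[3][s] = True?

6

i\s   0   1   2   3   4   5   6   7   8   9  10  11
  0   T   F   F   F   F   F   F   F   F   F   F   F
  1   T   F   F   F   F   F   F   F   F   T   F   F
  2   T   T   F   F   F   F   F   F   F   T   T   F
  3   T   T   F   F   F   F   T   T   F   T   T   F
  4   T   T   F   F   F   F   T   T   T   T   T   F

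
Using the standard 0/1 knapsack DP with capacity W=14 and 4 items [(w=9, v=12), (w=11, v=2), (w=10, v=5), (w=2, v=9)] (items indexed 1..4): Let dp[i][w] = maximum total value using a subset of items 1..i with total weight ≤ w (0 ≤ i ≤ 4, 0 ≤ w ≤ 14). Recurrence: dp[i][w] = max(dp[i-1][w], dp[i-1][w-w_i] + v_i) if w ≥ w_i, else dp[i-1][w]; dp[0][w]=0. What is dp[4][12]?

21

i\w   0   1   2   3   4   5   6   7   8   9  10  11  12  13  14
  0   0   0   0   0   0   0   0   0   0   0   0   0   0   0   0
  1   0   0   0   0   0   0   0   0   0  12  12  12  12  12  12
  2   0   0   0   0   0   0   0   0   0  12  12  12  12  12  12
  3   0   0   0   0   0   0   0   0   0  12  12  12  12  12  12
  4   0   0   9   9   9   9   9   9   9  12  12  21  21  21  21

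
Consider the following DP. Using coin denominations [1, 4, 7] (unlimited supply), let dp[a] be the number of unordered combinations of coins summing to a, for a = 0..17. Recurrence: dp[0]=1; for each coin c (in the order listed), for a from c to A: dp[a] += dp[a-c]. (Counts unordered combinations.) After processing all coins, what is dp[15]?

after  coin     0     1     2     3     4     5     6     7     8     9    10    11    12    13    14    15    16    17
          1     1     1     1     1     1     1     1     1     1     1     1     1     1     1     1     1     1     1
          4     1     1     1     1     2     2     2     2     3     3     3     3     4     4     4     4     5     5
          7     1     1     1     1     2     2     2     3     4     4     4     5     6     6     7     8     9     9

8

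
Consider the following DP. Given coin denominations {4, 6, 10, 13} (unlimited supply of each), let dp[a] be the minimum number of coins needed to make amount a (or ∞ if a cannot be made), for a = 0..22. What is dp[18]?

3

 a  0  1  2  3  4  5  6  7  8  9 10 11 12 13 14 15 16 17 18 19 20 21 22
dp  0  -  -  -  1  -  1  -  2  -  1  -  2  1  2  -  2  2  3  2  2  3  3
(- denotes ∞ / unreachable)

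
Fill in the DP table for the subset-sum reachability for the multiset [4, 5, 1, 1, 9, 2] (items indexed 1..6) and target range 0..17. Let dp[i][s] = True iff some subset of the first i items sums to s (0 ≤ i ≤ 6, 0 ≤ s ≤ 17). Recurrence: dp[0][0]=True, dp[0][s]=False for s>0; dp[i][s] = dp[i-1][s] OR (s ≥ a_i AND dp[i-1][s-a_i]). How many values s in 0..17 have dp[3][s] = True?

7

i\s   0   1   2   3   4   5   6   7   8   9  10  11  12  13  14  15  16  17
  0   T   F   F   F   F   F   F   F   F   F   F   F   F   F   F   F   F   F
  1   T   F   F   F   T   F   F   F   F   F   F   F   F   F   F   F   F   F
  2   T   F   F   F   T   T   F   F   F   T   F   F   F   F   F   F   F   F
  3   T   T   F   F   T   T   T   F   F   T   T   F   F   F   F   F   F   F
  4   T   T   T   F   T   T   T   T   F   T   T   T   F   F   F   F   F   F
  5   T   T   T   F   T   T   T   T   F   T   T   T   F   T   T   T   T   F
  6   T   T   T   T   T   T   T   T   T   T   T   T   T   T   T   T   T   T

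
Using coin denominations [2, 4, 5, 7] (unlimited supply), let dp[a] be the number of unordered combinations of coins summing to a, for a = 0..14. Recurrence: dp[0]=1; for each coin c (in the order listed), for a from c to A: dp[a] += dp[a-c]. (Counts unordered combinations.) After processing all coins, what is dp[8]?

3

after  coin     0     1     2     3     4     5     6     7     8     9    10    11    12    13    14
          2     1     0     1     0     1     0     1     0     1     0     1     0     1     0     1
          4     1     0     1     0     2     0     2     0     3     0     3     0     4     0     4
          5     1     0     1     0     2     1     2     1     3     2     4     2     5     3     6
          7     1     0     1     0     2     1     2     2     3     3     4     4     6     5     8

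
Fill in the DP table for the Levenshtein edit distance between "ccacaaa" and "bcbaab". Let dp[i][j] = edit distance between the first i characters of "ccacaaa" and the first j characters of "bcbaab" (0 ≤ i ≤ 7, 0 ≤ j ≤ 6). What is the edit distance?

4

   ''  b  c  b  a  a  b
''  0  1  2  3  4  5  6
 c  1  1  1  2  3  4  5
 c  2  2  1  2  3  4  5
 a  3  3  2  2  2  3  4
 c  4  4  3  3  3  3  4
 a  5  5  4  4  3  3  4
 a  6  6  5  5  4  3  4
 a  7  7  6  6  5  4  4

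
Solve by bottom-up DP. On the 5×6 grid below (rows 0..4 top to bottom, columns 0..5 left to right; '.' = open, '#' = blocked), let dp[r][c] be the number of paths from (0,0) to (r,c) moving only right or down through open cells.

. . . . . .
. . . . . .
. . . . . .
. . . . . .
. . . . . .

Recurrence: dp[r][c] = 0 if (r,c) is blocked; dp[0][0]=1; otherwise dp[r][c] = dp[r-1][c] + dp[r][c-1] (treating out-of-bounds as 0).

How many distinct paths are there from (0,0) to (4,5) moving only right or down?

126

r\c   0   1   2   3   4   5
  0   1   1   1   1   1   1
  1   1   2   3   4   5   6
  2   1   3   6  10  15  21
  3   1   4  10  20  35  56
  4   1   5  15  35  70 126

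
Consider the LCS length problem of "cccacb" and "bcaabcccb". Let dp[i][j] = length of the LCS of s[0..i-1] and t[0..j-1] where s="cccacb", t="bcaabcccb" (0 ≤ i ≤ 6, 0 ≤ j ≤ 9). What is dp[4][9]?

   ''  b  c  a  a  b  c  c  c  b
''  0  0  0  0  0  0  0  0  0  0
 c  0  0  1  1  1  1  1  1  1  1
 c  0  0  1  1  1  1  2  2  2  2
 c  0  0  1  1  1  1  2  3  3  3
 a  0  0  1  2  2  2  2  3  3  3
 c  0  0  1  2  2  2  3  3  4  4
 b  0  1  1  2  2  3  3  3  4  5

3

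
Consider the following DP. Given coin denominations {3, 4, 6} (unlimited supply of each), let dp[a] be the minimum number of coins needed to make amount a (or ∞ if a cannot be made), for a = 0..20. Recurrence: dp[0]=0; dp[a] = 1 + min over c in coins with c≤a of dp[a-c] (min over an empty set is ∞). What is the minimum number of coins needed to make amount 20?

 a  0  1  2  3  4  5  6  7  8  9 10 11 12 13 14 15 16 17 18 19 20
dp  0  -  -  1  1  -  1  2  2  2  2  3  2  3  3  3  3  4  3  4  4
(- denotes ∞ / unreachable)

4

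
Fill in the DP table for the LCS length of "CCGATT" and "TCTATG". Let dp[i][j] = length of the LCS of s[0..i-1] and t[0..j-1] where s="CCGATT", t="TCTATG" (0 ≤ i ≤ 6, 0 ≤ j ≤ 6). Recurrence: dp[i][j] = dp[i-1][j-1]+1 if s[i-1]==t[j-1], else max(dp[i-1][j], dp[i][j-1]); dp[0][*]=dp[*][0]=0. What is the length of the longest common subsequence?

3

   ''  T  C  T  A  T  G
''  0  0  0  0  0  0  0
 C  0  0  1  1  1  1  1
 C  0  0  1  1  1  1  1
 G  0  0  1  1  1  1  2
 A  0  0  1  1  2  2  2
 T  0  1  1  2  2  3  3
 T  0  1  1  2  2  3  3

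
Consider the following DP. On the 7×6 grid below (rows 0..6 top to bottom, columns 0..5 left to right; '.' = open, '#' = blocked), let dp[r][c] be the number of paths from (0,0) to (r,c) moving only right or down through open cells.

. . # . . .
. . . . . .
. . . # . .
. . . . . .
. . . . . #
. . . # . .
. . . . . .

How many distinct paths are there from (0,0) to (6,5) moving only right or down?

95

r\c   0   1   2   3   4   5
  0   1   1   0   0   0   0
  1   1   2   2   2   2   2
  2   1   3   5   0   2   4
  3   1   4   9   9  11  15
  4   1   5  14  23  34   0
  5   1   6  20   0  34  34
  6   1   7  27  27  61  95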